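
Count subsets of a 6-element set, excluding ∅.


Total subsets = 2^n = 2^6 = 64
Non-empty subsets exclude the empty set: 2^n - 1
= 64 - 1
= 63

Number of non-empty subsets = 63


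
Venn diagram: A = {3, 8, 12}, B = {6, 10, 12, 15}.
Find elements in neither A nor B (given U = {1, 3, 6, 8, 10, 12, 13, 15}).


A = {3, 8, 12}
B = {6, 10, 12, 15}
Region: in neither A nor B (given U = {1, 3, 6, 8, 10, 12, 13, 15})
Elements: {1, 13}

Elements in neither A nor B (given U = {1, 3, 6, 8, 10, 12, 13, 15}): {1, 13}


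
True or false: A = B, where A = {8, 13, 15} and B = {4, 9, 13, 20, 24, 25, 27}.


Two sets are equal iff they have exactly the same elements.
A = {8, 13, 15}
B = {4, 9, 13, 20, 24, 25, 27}
Differences: {4, 8, 9, 15, 20, 24, 25, 27}
A ≠ B

No, A ≠ B


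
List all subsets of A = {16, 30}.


|A| = 2, so |P(A)| = 2^2 = 4
Enumerate subsets by cardinality (0 to 2):
∅, {16}, {30}, {16, 30}

P(A) has 4 subsets: ∅, {16}, {30}, {16, 30}


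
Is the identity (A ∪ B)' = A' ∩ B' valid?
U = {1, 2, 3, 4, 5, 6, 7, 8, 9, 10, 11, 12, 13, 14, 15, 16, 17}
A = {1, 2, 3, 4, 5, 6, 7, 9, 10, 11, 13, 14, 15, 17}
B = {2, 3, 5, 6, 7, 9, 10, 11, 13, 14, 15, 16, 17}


LHS: A ∪ B = {1, 2, 3, 4, 5, 6, 7, 9, 10, 11, 13, 14, 15, 16, 17}
(A ∪ B)' = U \ (A ∪ B) = {8, 12}
A' = {8, 12, 16}, B' = {1, 4, 8, 12}
Claimed RHS: A' ∩ B' = {8, 12}
Identity is VALID: LHS = RHS = {8, 12} ✓

Identity is valid. (A ∪ B)' = A' ∩ B' = {8, 12}


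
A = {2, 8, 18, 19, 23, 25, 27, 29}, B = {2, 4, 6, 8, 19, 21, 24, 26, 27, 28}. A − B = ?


A \ B = elements in A but not in B
A = {2, 8, 18, 19, 23, 25, 27, 29}
B = {2, 4, 6, 8, 19, 21, 24, 26, 27, 28}
Remove from A any elements in B
A \ B = {18, 23, 25, 29}

A \ B = {18, 23, 25, 29}


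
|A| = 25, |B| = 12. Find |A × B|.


|A × B| = |A| × |B|
= 25 × 12
= 300

|A × B| = 300


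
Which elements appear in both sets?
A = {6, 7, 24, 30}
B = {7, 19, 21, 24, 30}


A ∩ B = elements in both A and B
A = {6, 7, 24, 30}
B = {7, 19, 21, 24, 30}
A ∩ B = {7, 24, 30}

A ∩ B = {7, 24, 30}


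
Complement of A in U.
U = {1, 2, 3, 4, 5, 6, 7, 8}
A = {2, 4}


Aᶜ = U \ A = elements in U but not in A
U = {1, 2, 3, 4, 5, 6, 7, 8}
A = {2, 4}
Aᶜ = {1, 3, 5, 6, 7, 8}

Aᶜ = {1, 3, 5, 6, 7, 8}


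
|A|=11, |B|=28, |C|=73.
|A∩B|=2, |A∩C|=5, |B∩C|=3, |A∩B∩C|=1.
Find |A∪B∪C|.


|A∪B∪C| = |A|+|B|+|C| - |A∩B|-|A∩C|-|B∩C| + |A∩B∩C|
= 11+28+73 - 2-5-3 + 1
= 112 - 10 + 1
= 103

|A ∪ B ∪ C| = 103


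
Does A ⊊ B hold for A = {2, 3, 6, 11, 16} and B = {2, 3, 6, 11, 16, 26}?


A ⊂ B requires: A ⊆ B AND A ≠ B.
A ⊆ B? Yes
A = B? No
A ⊂ B: Yes (A is a proper subset of B)

Yes, A ⊂ B


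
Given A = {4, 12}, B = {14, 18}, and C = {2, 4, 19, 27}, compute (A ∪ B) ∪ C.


A ∪ B = {4, 12, 14, 18}
(A ∪ B) ∪ C = {2, 4, 12, 14, 18, 19, 27}

A ∪ B ∪ C = {2, 4, 12, 14, 18, 19, 27}


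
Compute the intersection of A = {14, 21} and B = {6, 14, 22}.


A ∩ B = elements in both A and B
A = {14, 21}
B = {6, 14, 22}
A ∩ B = {14}

A ∩ B = {14}


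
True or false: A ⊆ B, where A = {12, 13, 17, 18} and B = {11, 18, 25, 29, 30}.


A ⊆ B means every element of A is in B.
Elements in A not in B: {12, 13, 17}
So A ⊄ B.

No, A ⊄ B


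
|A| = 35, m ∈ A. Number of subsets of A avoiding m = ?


Subsets of A avoiding m are subsets of A \ {m}, which has 34 elements.
Count = 2^(n-1) = 2^34
= 17179869184

Number of subsets avoiding m = 17179869184


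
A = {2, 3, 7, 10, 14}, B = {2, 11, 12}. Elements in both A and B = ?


A = {2, 3, 7, 10, 14}
B = {2, 11, 12}
Region: in both A and B
Elements: {2}

Elements in both A and B: {2}


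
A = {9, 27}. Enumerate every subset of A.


|A| = 2, so |P(A)| = 2^2 = 4
Enumerate subsets by cardinality (0 to 2):
∅, {9}, {27}, {9, 27}

P(A) has 4 subsets: ∅, {9}, {27}, {9, 27}


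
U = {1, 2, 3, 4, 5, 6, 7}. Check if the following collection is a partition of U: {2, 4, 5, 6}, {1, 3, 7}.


A partition requires: (1) non-empty parts, (2) pairwise disjoint, (3) union = U
Parts: {2, 4, 5, 6}, {1, 3, 7}
Union of parts: {1, 2, 3, 4, 5, 6, 7}
U = {1, 2, 3, 4, 5, 6, 7}
All non-empty? True
Pairwise disjoint? True
Covers U? True

Yes, valid partition


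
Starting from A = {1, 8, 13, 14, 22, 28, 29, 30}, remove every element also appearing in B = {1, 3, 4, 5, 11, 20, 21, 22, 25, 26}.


A \ B = elements in A but not in B
A = {1, 8, 13, 14, 22, 28, 29, 30}
B = {1, 3, 4, 5, 11, 20, 21, 22, 25, 26}
Remove from A any elements in B
A \ B = {8, 13, 14, 28, 29, 30}

A \ B = {8, 13, 14, 28, 29, 30}


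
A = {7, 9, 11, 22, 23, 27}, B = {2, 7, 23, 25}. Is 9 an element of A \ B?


A = {7, 9, 11, 22, 23, 27}, B = {2, 7, 23, 25}
A \ B = elements in A but not in B
A \ B = {9, 11, 22, 27}
Checking if 9 ∈ A \ B
9 is in A \ B → True

9 ∈ A \ B


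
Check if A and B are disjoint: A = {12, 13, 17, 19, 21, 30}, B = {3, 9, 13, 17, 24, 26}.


Disjoint means A ∩ B = ∅.
A ∩ B = {13, 17}
A ∩ B ≠ ∅, so A and B are NOT disjoint.

No, A and B are not disjoint (A ∩ B = {13, 17})


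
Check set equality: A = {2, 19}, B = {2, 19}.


Two sets are equal iff they have exactly the same elements.
A = {2, 19}
B = {2, 19}
Same elements → A = B

Yes, A = B


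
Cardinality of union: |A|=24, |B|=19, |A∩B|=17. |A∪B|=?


|A ∪ B| = |A| + |B| - |A ∩ B|
= 24 + 19 - 17
= 26

|A ∪ B| = 26


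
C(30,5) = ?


C(n,k) = n! / (k!(n-k)!)
C(30,5) = 30! / (5!25!)
= 142506

C(30,5) = 142506


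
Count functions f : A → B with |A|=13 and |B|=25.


Each of |A| = 13 inputs maps to any of |B| = 25 outputs.
# functions = |B|^|A| = 25^13
= 1490116119384765625

Number of functions = 1490116119384765625


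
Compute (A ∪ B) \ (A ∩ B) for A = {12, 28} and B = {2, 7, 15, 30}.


A △ B = (A \ B) ∪ (B \ A) = elements in exactly one of A or B
A \ B = {12, 28}
B \ A = {2, 7, 15, 30}
A △ B = {2, 7, 12, 15, 28, 30}

A △ B = {2, 7, 12, 15, 28, 30}


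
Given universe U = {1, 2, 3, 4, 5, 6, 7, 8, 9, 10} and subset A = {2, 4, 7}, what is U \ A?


Aᶜ = U \ A = elements in U but not in A
U = {1, 2, 3, 4, 5, 6, 7, 8, 9, 10}
A = {2, 4, 7}
Aᶜ = {1, 3, 5, 6, 8, 9, 10}

Aᶜ = {1, 3, 5, 6, 8, 9, 10}


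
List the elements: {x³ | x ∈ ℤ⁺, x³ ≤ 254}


Checking each candidate:
Condition: positive perfect cubes ≤ 254
Result = {1, 8, 27, 64, 125, 216}

{1, 8, 27, 64, 125, 216}


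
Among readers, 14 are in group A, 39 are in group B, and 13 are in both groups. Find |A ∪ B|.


|A ∪ B| = |A| + |B| - |A ∩ B|
= 14 + 39 - 13
= 40

|A ∪ B| = 40


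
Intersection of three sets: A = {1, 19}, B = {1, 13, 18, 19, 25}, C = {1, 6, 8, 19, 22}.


A ∩ B = {1, 19}
(A ∩ B) ∩ C = {1, 19}

A ∩ B ∩ C = {1, 19}


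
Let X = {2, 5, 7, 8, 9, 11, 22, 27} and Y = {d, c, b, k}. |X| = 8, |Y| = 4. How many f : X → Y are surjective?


n = |X| = 8, k = |Y| = 4. Surjections via inclusion-exclusion:
S(n,k) = Σ(-1)^i × C(k,i) × (k-i)^n, i=0 to k
i=0: (-1)^0×C(4,0)×4^8 = 65536
i=1: (-1)^1×C(4,1)×3^8 = -26244
i=2: (-1)^2×C(4,2)×2^8 = 1536
i=3: (-1)^3×C(4,3)×1^8 = -4
i=4: (-1)^4×C(4,4)×0^8 = 0
Total = 40824

Number of surjections = 40824


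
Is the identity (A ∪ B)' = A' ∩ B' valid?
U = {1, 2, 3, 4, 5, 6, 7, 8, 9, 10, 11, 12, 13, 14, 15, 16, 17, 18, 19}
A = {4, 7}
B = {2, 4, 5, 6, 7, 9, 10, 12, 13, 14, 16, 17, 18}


LHS: A ∪ B = {2, 4, 5, 6, 7, 9, 10, 12, 13, 14, 16, 17, 18}
(A ∪ B)' = U \ (A ∪ B) = {1, 3, 8, 11, 15, 19}
A' = {1, 2, 3, 5, 6, 8, 9, 10, 11, 12, 13, 14, 15, 16, 17, 18, 19}, B' = {1, 3, 8, 11, 15, 19}
Claimed RHS: A' ∩ B' = {1, 3, 8, 11, 15, 19}
Identity is VALID: LHS = RHS = {1, 3, 8, 11, 15, 19} ✓

Identity is valid. (A ∪ B)' = A' ∩ B' = {1, 3, 8, 11, 15, 19}


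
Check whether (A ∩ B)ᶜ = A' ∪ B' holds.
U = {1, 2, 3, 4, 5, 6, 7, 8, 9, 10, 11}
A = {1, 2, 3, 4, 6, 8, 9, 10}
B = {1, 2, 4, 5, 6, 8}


LHS: A ∩ B = {1, 2, 4, 6, 8}
(A ∩ B)' = U \ (A ∩ B) = {3, 5, 7, 9, 10, 11}
A' = {5, 7, 11}, B' = {3, 7, 9, 10, 11}
Claimed RHS: A' ∪ B' = {3, 5, 7, 9, 10, 11}
Identity is VALID: LHS = RHS = {3, 5, 7, 9, 10, 11} ✓

Identity is valid. (A ∩ B)' = A' ∪ B' = {3, 5, 7, 9, 10, 11}


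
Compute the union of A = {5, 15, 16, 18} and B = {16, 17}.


A ∪ B = all elements in A or B (or both)
A = {5, 15, 16, 18}
B = {16, 17}
A ∪ B = {5, 15, 16, 17, 18}

A ∪ B = {5, 15, 16, 17, 18}


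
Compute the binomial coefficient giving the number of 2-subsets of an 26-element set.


C(n,k) = n! / (k!(n-k)!)
C(26,2) = 26! / (2!24!)
= 325

C(26,2) = 325


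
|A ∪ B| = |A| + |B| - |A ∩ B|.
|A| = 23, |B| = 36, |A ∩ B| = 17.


|A ∪ B| = |A| + |B| - |A ∩ B|
= 23 + 36 - 17
= 42

|A ∪ B| = 42


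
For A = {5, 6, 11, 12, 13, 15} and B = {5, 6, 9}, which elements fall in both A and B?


A = {5, 6, 11, 12, 13, 15}
B = {5, 6, 9}
Region: in both A and B
Elements: {5, 6}

Elements in both A and B: {5, 6}


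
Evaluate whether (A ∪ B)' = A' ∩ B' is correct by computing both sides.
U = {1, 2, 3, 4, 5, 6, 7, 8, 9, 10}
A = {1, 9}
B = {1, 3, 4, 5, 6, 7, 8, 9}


LHS: A ∪ B = {1, 3, 4, 5, 6, 7, 8, 9}
(A ∪ B)' = U \ (A ∪ B) = {2, 10}
A' = {2, 3, 4, 5, 6, 7, 8, 10}, B' = {2, 10}
Claimed RHS: A' ∩ B' = {2, 10}
Identity is VALID: LHS = RHS = {2, 10} ✓

Identity is valid. (A ∪ B)' = A' ∩ B' = {2, 10}


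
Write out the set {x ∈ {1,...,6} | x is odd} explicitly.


Checking each candidate:
Condition: odd numbers in {1,...,6}
Result = {1, 3, 5}

{1, 3, 5}


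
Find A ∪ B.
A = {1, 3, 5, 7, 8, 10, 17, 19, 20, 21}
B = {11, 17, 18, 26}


A ∪ B = all elements in A or B (or both)
A = {1, 3, 5, 7, 8, 10, 17, 19, 20, 21}
B = {11, 17, 18, 26}
A ∪ B = {1, 3, 5, 7, 8, 10, 11, 17, 18, 19, 20, 21, 26}

A ∪ B = {1, 3, 5, 7, 8, 10, 11, 17, 18, 19, 20, 21, 26}


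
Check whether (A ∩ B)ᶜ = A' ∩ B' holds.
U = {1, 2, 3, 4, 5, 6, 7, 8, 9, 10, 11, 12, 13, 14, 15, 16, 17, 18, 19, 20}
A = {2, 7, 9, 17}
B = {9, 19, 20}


LHS: A ∩ B = {9}
(A ∩ B)' = U \ (A ∩ B) = {1, 2, 3, 4, 5, 6, 7, 8, 10, 11, 12, 13, 14, 15, 16, 17, 18, 19, 20}
A' = {1, 3, 4, 5, 6, 8, 10, 11, 12, 13, 14, 15, 16, 18, 19, 20}, B' = {1, 2, 3, 4, 5, 6, 7, 8, 10, 11, 12, 13, 14, 15, 16, 17, 18}
Claimed RHS: A' ∩ B' = {1, 3, 4, 5, 6, 8, 10, 11, 12, 13, 14, 15, 16, 18}
Identity is INVALID: LHS = {1, 2, 3, 4, 5, 6, 7, 8, 10, 11, 12, 13, 14, 15, 16, 17, 18, 19, 20} but the RHS claimed here equals {1, 3, 4, 5, 6, 8, 10, 11, 12, 13, 14, 15, 16, 18}. The correct form is (A ∩ B)' = A' ∪ B'.

Identity is invalid: (A ∩ B)' = {1, 2, 3, 4, 5, 6, 7, 8, 10, 11, 12, 13, 14, 15, 16, 17, 18, 19, 20} but A' ∩ B' = {1, 3, 4, 5, 6, 8, 10, 11, 12, 13, 14, 15, 16, 18}. The correct De Morgan law is (A ∩ B)' = A' ∪ B'.


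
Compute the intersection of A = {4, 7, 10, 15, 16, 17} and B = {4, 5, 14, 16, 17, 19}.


A ∩ B = elements in both A and B
A = {4, 7, 10, 15, 16, 17}
B = {4, 5, 14, 16, 17, 19}
A ∩ B = {4, 16, 17}

A ∩ B = {4, 16, 17}


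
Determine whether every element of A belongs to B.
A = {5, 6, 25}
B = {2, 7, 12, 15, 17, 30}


A ⊆ B means every element of A is in B.
Elements in A not in B: {5, 6, 25}
So A ⊄ B.

No, A ⊄ B


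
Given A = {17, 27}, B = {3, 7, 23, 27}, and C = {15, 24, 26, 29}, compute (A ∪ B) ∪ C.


A ∪ B = {3, 7, 17, 23, 27}
(A ∪ B) ∪ C = {3, 7, 15, 17, 23, 24, 26, 27, 29}

A ∪ B ∪ C = {3, 7, 15, 17, 23, 24, 26, 27, 29}


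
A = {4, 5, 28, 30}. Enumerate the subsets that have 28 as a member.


A subset of A contains 28 iff the remaining 3 elements form any subset of A \ {28}.
Count: 2^(n-1) = 2^3 = 8
Subsets containing 28: {28}, {4, 28}, {5, 28}, {28, 30}, {4, 5, 28}, {4, 28, 30}, {5, 28, 30}, {4, 5, 28, 30}

Subsets containing 28 (8 total): {28}, {4, 28}, {5, 28}, {28, 30}, {4, 5, 28}, {4, 28, 30}, {5, 28, 30}, {4, 5, 28, 30}


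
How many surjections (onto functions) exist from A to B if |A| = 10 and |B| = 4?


n = |A| = 10, k = |B| = 4. Surjections via inclusion-exclusion:
S(n,k) = Σ(-1)^i × C(k,i) × (k-i)^n, i=0 to k
i=0: (-1)^0×C(4,0)×4^10 = 1048576
i=1: (-1)^1×C(4,1)×3^10 = -236196
i=2: (-1)^2×C(4,2)×2^10 = 6144
i=3: (-1)^3×C(4,3)×1^10 = -4
i=4: (-1)^4×C(4,4)×0^10 = 0
Total = 818520

Number of surjections = 818520


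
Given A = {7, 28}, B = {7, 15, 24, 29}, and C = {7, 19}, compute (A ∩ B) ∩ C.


A ∩ B = {7}
(A ∩ B) ∩ C = {7}

A ∩ B ∩ C = {7}


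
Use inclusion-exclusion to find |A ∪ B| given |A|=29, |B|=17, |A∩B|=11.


|A ∪ B| = |A| + |B| - |A ∩ B|
= 29 + 17 - 11
= 35

|A ∪ B| = 35


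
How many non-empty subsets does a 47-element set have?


Total subsets = 2^n = 2^47 = 140737488355328
Non-empty subsets exclude the empty set: 2^n - 1
= 140737488355328 - 1
= 140737488355327

Number of non-empty subsets = 140737488355327


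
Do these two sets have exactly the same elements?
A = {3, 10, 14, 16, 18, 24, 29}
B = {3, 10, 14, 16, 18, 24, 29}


Two sets are equal iff they have exactly the same elements.
A = {3, 10, 14, 16, 18, 24, 29}
B = {3, 10, 14, 16, 18, 24, 29}
Same elements → A = B

Yes, A = B


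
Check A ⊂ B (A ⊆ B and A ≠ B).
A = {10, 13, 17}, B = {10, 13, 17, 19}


A ⊂ B requires: A ⊆ B AND A ≠ B.
A ⊆ B? Yes
A = B? No
A ⊂ B: Yes (A is a proper subset of B)

Yes, A ⊂ B


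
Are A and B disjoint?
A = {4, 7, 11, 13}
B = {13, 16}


Disjoint means A ∩ B = ∅.
A ∩ B = {13}
A ∩ B ≠ ∅, so A and B are NOT disjoint.

No, A and B are not disjoint (A ∩ B = {13})


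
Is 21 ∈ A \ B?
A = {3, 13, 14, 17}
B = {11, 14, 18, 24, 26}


A = {3, 13, 14, 17}, B = {11, 14, 18, 24, 26}
A \ B = elements in A but not in B
A \ B = {3, 13, 17}
Checking if 21 ∈ A \ B
21 is not in A \ B → False

21 ∉ A \ B


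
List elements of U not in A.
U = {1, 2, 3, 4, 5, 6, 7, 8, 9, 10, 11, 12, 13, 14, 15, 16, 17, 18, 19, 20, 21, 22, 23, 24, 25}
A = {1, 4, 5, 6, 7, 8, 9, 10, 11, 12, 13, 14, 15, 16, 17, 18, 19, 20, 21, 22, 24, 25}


Aᶜ = U \ A = elements in U but not in A
U = {1, 2, 3, 4, 5, 6, 7, 8, 9, 10, 11, 12, 13, 14, 15, 16, 17, 18, 19, 20, 21, 22, 23, 24, 25}
A = {1, 4, 5, 6, 7, 8, 9, 10, 11, 12, 13, 14, 15, 16, 17, 18, 19, 20, 21, 22, 24, 25}
Aᶜ = {2, 3, 23}

Aᶜ = {2, 3, 23}


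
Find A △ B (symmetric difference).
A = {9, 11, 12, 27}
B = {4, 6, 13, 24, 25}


A △ B = (A \ B) ∪ (B \ A) = elements in exactly one of A or B
A \ B = {9, 11, 12, 27}
B \ A = {4, 6, 13, 24, 25}
A △ B = {4, 6, 9, 11, 12, 13, 24, 25, 27}

A △ B = {4, 6, 9, 11, 12, 13, 24, 25, 27}


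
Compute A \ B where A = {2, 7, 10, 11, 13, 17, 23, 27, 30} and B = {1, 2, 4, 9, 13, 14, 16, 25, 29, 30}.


A \ B = elements in A but not in B
A = {2, 7, 10, 11, 13, 17, 23, 27, 30}
B = {1, 2, 4, 9, 13, 14, 16, 25, 29, 30}
Remove from A any elements in B
A \ B = {7, 10, 11, 17, 23, 27}

A \ B = {7, 10, 11, 17, 23, 27}


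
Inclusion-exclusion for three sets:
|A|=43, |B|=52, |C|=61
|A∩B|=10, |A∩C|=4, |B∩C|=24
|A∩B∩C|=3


|A∪B∪C| = |A|+|B|+|C| - |A∩B|-|A∩C|-|B∩C| + |A∩B∩C|
= 43+52+61 - 10-4-24 + 3
= 156 - 38 + 3
= 121

|A ∪ B ∪ C| = 121


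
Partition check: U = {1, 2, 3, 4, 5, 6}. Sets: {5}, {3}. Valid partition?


A partition requires: (1) non-empty parts, (2) pairwise disjoint, (3) union = U
Parts: {5}, {3}
Union of parts: {3, 5}
U = {1, 2, 3, 4, 5, 6}
All non-empty? True
Pairwise disjoint? True
Covers U? False

No, not a valid partition


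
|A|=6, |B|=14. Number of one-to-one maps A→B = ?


An injection sends each of |A| = 6 inputs to a distinct output in B.
# injections = |B|·(|B|-1)·…·(|B|-|A|+1) = 14! / (14 - 6)!
= 14 × 13 × 12 × 11 × 10 × 9
= 2162160

Number of injections = 2162160


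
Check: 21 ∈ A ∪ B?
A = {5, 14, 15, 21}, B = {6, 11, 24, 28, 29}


A = {5, 14, 15, 21}, B = {6, 11, 24, 28, 29}
A ∪ B = all elements in A or B
A ∪ B = {5, 6, 11, 14, 15, 21, 24, 28, 29}
Checking if 21 ∈ A ∪ B
21 is in A ∪ B → True

21 ∈ A ∪ B


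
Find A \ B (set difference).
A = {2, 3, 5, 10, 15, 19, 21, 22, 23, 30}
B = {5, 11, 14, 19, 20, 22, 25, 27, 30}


A \ B = elements in A but not in B
A = {2, 3, 5, 10, 15, 19, 21, 22, 23, 30}
B = {5, 11, 14, 19, 20, 22, 25, 27, 30}
Remove from A any elements in B
A \ B = {2, 3, 10, 15, 21, 23}

A \ B = {2, 3, 10, 15, 21, 23}


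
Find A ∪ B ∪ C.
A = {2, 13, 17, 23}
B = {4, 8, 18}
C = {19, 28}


A ∪ B = {2, 4, 8, 13, 17, 18, 23}
(A ∪ B) ∪ C = {2, 4, 8, 13, 17, 18, 19, 23, 28}

A ∪ B ∪ C = {2, 4, 8, 13, 17, 18, 19, 23, 28}


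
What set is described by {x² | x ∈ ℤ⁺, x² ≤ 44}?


Checking each candidate:
Condition: positive perfect squares ≤ 44
Result = {1, 4, 9, 16, 25, 36}

{1, 4, 9, 16, 25, 36}


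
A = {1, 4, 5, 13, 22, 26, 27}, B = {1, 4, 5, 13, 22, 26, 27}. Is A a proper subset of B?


A ⊂ B requires: A ⊆ B AND A ≠ B.
A ⊆ B? Yes
A = B? Yes
A = B, so A is not a PROPER subset.

No, A is not a proper subset of B


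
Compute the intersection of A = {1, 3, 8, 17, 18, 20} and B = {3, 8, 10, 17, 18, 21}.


A ∩ B = elements in both A and B
A = {1, 3, 8, 17, 18, 20}
B = {3, 8, 10, 17, 18, 21}
A ∩ B = {3, 8, 17, 18}

A ∩ B = {3, 8, 17, 18}


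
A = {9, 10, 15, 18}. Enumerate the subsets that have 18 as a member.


A subset of A contains 18 iff the remaining 3 elements form any subset of A \ {18}.
Count: 2^(n-1) = 2^3 = 8
Subsets containing 18: {18}, {9, 18}, {10, 18}, {15, 18}, {9, 10, 18}, {9, 15, 18}, {10, 15, 18}, {9, 10, 15, 18}

Subsets containing 18 (8 total): {18}, {9, 18}, {10, 18}, {15, 18}, {9, 10, 18}, {9, 15, 18}, {10, 15, 18}, {9, 10, 15, 18}


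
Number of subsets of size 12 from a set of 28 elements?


C(n,k) = n! / (k!(n-k)!)
C(28,12) = 28! / (12!16!)
= 30421755

C(28,12) = 30421755


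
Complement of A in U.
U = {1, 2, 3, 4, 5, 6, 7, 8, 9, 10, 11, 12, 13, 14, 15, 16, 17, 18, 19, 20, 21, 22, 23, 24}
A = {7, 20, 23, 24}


Aᶜ = U \ A = elements in U but not in A
U = {1, 2, 3, 4, 5, 6, 7, 8, 9, 10, 11, 12, 13, 14, 15, 16, 17, 18, 19, 20, 21, 22, 23, 24}
A = {7, 20, 23, 24}
Aᶜ = {1, 2, 3, 4, 5, 6, 8, 9, 10, 11, 12, 13, 14, 15, 16, 17, 18, 19, 21, 22}

Aᶜ = {1, 2, 3, 4, 5, 6, 8, 9, 10, 11, 12, 13, 14, 15, 16, 17, 18, 19, 21, 22}


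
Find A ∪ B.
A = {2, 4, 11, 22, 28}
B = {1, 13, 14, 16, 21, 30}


A ∪ B = all elements in A or B (or both)
A = {2, 4, 11, 22, 28}
B = {1, 13, 14, 16, 21, 30}
A ∪ B = {1, 2, 4, 11, 13, 14, 16, 21, 22, 28, 30}

A ∪ B = {1, 2, 4, 11, 13, 14, 16, 21, 22, 28, 30}


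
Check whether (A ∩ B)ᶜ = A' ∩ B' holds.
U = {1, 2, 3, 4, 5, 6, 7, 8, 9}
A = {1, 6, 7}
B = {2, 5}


LHS: A ∩ B = ∅
(A ∩ B)' = U \ (A ∩ B) = {1, 2, 3, 4, 5, 6, 7, 8, 9}
A' = {2, 3, 4, 5, 8, 9}, B' = {1, 3, 4, 6, 7, 8, 9}
Claimed RHS: A' ∩ B' = {3, 4, 8, 9}
Identity is INVALID: LHS = {1, 2, 3, 4, 5, 6, 7, 8, 9} but the RHS claimed here equals {3, 4, 8, 9}. The correct form is (A ∩ B)' = A' ∪ B'.

Identity is invalid: (A ∩ B)' = {1, 2, 3, 4, 5, 6, 7, 8, 9} but A' ∩ B' = {3, 4, 8, 9}. The correct De Morgan law is (A ∩ B)' = A' ∪ B'.


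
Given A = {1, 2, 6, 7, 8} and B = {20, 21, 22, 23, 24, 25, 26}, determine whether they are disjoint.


Disjoint means A ∩ B = ∅.
A ∩ B = ∅
A ∩ B = ∅, so A and B are disjoint.

Yes, A and B are disjoint


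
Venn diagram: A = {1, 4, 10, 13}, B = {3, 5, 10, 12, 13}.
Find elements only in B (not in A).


A = {1, 4, 10, 13}
B = {3, 5, 10, 12, 13}
Region: only in B (not in A)
Elements: {3, 5, 12}

Elements only in B (not in A): {3, 5, 12}


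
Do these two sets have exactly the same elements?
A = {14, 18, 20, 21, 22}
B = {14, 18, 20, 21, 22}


Two sets are equal iff they have exactly the same elements.
A = {14, 18, 20, 21, 22}
B = {14, 18, 20, 21, 22}
Same elements → A = B

Yes, A = B


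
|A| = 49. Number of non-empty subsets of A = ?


Total subsets = 2^n = 2^49 = 562949953421312
Non-empty subsets exclude the empty set: 2^n - 1
= 562949953421312 - 1
= 562949953421311

Number of non-empty subsets = 562949953421311


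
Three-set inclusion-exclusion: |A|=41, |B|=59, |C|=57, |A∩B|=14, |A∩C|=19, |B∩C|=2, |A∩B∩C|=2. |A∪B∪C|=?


|A∪B∪C| = |A|+|B|+|C| - |A∩B|-|A∩C|-|B∩C| + |A∩B∩C|
= 41+59+57 - 14-19-2 + 2
= 157 - 35 + 2
= 124

|A ∪ B ∪ C| = 124


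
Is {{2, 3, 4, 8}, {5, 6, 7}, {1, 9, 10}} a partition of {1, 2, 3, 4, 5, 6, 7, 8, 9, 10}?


A partition requires: (1) non-empty parts, (2) pairwise disjoint, (3) union = U
Parts: {2, 3, 4, 8}, {5, 6, 7}, {1, 9, 10}
Union of parts: {1, 2, 3, 4, 5, 6, 7, 8, 9, 10}
U = {1, 2, 3, 4, 5, 6, 7, 8, 9, 10}
All non-empty? True
Pairwise disjoint? True
Covers U? True

Yes, valid partition


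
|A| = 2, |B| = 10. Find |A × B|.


|A × B| = |A| × |B|
= 2 × 10
= 20

|A × B| = 20


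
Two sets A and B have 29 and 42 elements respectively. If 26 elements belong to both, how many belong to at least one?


|A ∪ B| = |A| + |B| - |A ∩ B|
= 29 + 42 - 26
= 45

|A ∪ B| = 45


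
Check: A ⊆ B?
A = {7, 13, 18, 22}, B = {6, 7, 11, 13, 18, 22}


A ⊆ B means every element of A is in B.
All elements of A are in B.
So A ⊆ B.

Yes, A ⊆ B


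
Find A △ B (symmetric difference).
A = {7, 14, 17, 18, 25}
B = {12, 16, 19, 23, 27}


A △ B = (A \ B) ∪ (B \ A) = elements in exactly one of A or B
A \ B = {7, 14, 17, 18, 25}
B \ A = {12, 16, 19, 23, 27}
A △ B = {7, 12, 14, 16, 17, 18, 19, 23, 25, 27}

A △ B = {7, 12, 14, 16, 17, 18, 19, 23, 25, 27}


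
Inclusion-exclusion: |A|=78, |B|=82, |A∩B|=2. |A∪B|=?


|A ∪ B| = |A| + |B| - |A ∩ B|
= 78 + 82 - 2
= 158

|A ∪ B| = 158


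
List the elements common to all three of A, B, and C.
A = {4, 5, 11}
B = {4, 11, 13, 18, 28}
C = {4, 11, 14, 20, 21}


A ∩ B = {4, 11}
(A ∩ B) ∩ C = {4, 11}

A ∩ B ∩ C = {4, 11}


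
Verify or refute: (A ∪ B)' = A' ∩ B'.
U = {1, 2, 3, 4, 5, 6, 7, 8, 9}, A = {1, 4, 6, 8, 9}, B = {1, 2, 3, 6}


LHS: A ∪ B = {1, 2, 3, 4, 6, 8, 9}
(A ∪ B)' = U \ (A ∪ B) = {5, 7}
A' = {2, 3, 5, 7}, B' = {4, 5, 7, 8, 9}
Claimed RHS: A' ∩ B' = {5, 7}
Identity is VALID: LHS = RHS = {5, 7} ✓

Identity is valid. (A ∪ B)' = A' ∩ B' = {5, 7}


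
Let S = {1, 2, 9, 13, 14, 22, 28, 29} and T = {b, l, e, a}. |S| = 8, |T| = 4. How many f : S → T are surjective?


n = |S| = 8, k = |T| = 4. Surjections via inclusion-exclusion:
S(n,k) = Σ(-1)^i × C(k,i) × (k-i)^n, i=0 to k
i=0: (-1)^0×C(4,0)×4^8 = 65536
i=1: (-1)^1×C(4,1)×3^8 = -26244
i=2: (-1)^2×C(4,2)×2^8 = 1536
i=3: (-1)^3×C(4,3)×1^8 = -4
i=4: (-1)^4×C(4,4)×0^8 = 0
Total = 40824

Number of surjections = 40824


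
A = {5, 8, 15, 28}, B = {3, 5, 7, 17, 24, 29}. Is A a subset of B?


A ⊆ B means every element of A is in B.
Elements in A not in B: {8, 15, 28}
So A ⊄ B.

No, A ⊄ B


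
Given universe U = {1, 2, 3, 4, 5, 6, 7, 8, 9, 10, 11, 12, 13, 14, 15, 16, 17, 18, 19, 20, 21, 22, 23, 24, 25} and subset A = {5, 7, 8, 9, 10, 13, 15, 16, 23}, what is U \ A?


Aᶜ = U \ A = elements in U but not in A
U = {1, 2, 3, 4, 5, 6, 7, 8, 9, 10, 11, 12, 13, 14, 15, 16, 17, 18, 19, 20, 21, 22, 23, 24, 25}
A = {5, 7, 8, 9, 10, 13, 15, 16, 23}
Aᶜ = {1, 2, 3, 4, 6, 11, 12, 14, 17, 18, 19, 20, 21, 22, 24, 25}

Aᶜ = {1, 2, 3, 4, 6, 11, 12, 14, 17, 18, 19, 20, 21, 22, 24, 25}


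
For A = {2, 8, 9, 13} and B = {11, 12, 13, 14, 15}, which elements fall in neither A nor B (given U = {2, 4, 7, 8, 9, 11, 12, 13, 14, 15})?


A = {2, 8, 9, 13}
B = {11, 12, 13, 14, 15}
Region: in neither A nor B (given U = {2, 4, 7, 8, 9, 11, 12, 13, 14, 15})
Elements: {4, 7}

Elements in neither A nor B (given U = {2, 4, 7, 8, 9, 11, 12, 13, 14, 15}): {4, 7}


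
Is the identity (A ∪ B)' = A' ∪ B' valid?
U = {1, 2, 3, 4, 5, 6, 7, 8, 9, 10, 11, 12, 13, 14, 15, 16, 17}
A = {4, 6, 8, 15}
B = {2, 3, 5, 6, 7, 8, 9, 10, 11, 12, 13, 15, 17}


LHS: A ∪ B = {2, 3, 4, 5, 6, 7, 8, 9, 10, 11, 12, 13, 15, 17}
(A ∪ B)' = U \ (A ∪ B) = {1, 14, 16}
A' = {1, 2, 3, 5, 7, 9, 10, 11, 12, 13, 14, 16, 17}, B' = {1, 4, 14, 16}
Claimed RHS: A' ∪ B' = {1, 2, 3, 4, 5, 7, 9, 10, 11, 12, 13, 14, 16, 17}
Identity is INVALID: LHS = {1, 14, 16} but the RHS claimed here equals {1, 2, 3, 4, 5, 7, 9, 10, 11, 12, 13, 14, 16, 17}. The correct form is (A ∪ B)' = A' ∩ B'.

Identity is invalid: (A ∪ B)' = {1, 14, 16} but A' ∪ B' = {1, 2, 3, 4, 5, 7, 9, 10, 11, 12, 13, 14, 16, 17}. The correct De Morgan law is (A ∪ B)' = A' ∩ B'.


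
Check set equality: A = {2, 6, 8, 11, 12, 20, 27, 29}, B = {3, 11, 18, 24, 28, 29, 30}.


Two sets are equal iff they have exactly the same elements.
A = {2, 6, 8, 11, 12, 20, 27, 29}
B = {3, 11, 18, 24, 28, 29, 30}
Differences: {2, 3, 6, 8, 12, 18, 20, 24, 27, 28, 30}
A ≠ B

No, A ≠ B


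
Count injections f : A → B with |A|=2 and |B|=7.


An injection sends each of |A| = 2 inputs to a distinct output in B.
# injections = |B|·(|B|-1)·…·(|B|-|A|+1) = 7! / (7 - 2)!
= 7 × 6
= 42

Number of injections = 42


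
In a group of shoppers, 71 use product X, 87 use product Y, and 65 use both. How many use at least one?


|A ∪ B| = |A| + |B| - |A ∩ B|
= 71 + 87 - 65
= 93

|A ∪ B| = 93


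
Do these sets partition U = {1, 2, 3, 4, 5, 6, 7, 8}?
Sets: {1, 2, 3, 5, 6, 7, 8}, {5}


A partition requires: (1) non-empty parts, (2) pairwise disjoint, (3) union = U
Parts: {1, 2, 3, 5, 6, 7, 8}, {5}
Union of parts: {1, 2, 3, 5, 6, 7, 8}
U = {1, 2, 3, 4, 5, 6, 7, 8}
All non-empty? True
Pairwise disjoint? False
Covers U? False

No, not a valid partition


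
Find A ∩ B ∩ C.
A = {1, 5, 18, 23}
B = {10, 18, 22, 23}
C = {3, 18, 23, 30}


A ∩ B = {18, 23}
(A ∩ B) ∩ C = {18, 23}

A ∩ B ∩ C = {18, 23}


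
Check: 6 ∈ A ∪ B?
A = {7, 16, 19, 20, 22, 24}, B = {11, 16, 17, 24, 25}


A = {7, 16, 19, 20, 22, 24}, B = {11, 16, 17, 24, 25}
A ∪ B = all elements in A or B
A ∪ B = {7, 11, 16, 17, 19, 20, 22, 24, 25}
Checking if 6 ∈ A ∪ B
6 is not in A ∪ B → False

6 ∉ A ∪ B


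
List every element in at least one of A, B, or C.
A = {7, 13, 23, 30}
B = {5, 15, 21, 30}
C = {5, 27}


A ∪ B = {5, 7, 13, 15, 21, 23, 30}
(A ∪ B) ∪ C = {5, 7, 13, 15, 21, 23, 27, 30}

A ∪ B ∪ C = {5, 7, 13, 15, 21, 23, 27, 30}


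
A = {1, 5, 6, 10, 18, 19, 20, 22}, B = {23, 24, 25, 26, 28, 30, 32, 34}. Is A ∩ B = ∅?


Disjoint means A ∩ B = ∅.
A ∩ B = ∅
A ∩ B = ∅, so A and B are disjoint.

Yes, A and B are disjoint


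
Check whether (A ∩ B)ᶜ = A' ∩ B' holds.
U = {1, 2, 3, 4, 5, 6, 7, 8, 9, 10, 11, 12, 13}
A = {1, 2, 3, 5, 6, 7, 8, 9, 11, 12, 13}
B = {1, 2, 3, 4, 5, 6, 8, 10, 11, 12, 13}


LHS: A ∩ B = {1, 2, 3, 5, 6, 8, 11, 12, 13}
(A ∩ B)' = U \ (A ∩ B) = {4, 7, 9, 10}
A' = {4, 10}, B' = {7, 9}
Claimed RHS: A' ∩ B' = ∅
Identity is INVALID: LHS = {4, 7, 9, 10} but the RHS claimed here equals ∅. The correct form is (A ∩ B)' = A' ∪ B'.

Identity is invalid: (A ∩ B)' = {4, 7, 9, 10} but A' ∩ B' = ∅. The correct De Morgan law is (A ∩ B)' = A' ∪ B'.


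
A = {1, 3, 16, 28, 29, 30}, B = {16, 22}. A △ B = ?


A △ B = (A \ B) ∪ (B \ A) = elements in exactly one of A or B
A \ B = {1, 3, 28, 29, 30}
B \ A = {22}
A △ B = {1, 3, 22, 28, 29, 30}

A △ B = {1, 3, 22, 28, 29, 30}


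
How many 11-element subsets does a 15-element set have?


C(n,k) = n! / (k!(n-k)!)
C(15,11) = 15! / (11!4!)
= 1365

C(15,11) = 1365


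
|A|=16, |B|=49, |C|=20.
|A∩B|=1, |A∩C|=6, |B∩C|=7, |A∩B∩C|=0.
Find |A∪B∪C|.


|A∪B∪C| = |A|+|B|+|C| - |A∩B|-|A∩C|-|B∩C| + |A∩B∩C|
= 16+49+20 - 1-6-7 + 0
= 85 - 14 + 0
= 71

|A ∪ B ∪ C| = 71


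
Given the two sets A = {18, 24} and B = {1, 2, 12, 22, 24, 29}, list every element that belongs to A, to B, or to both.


A ∪ B = all elements in A or B (or both)
A = {18, 24}
B = {1, 2, 12, 22, 24, 29}
A ∪ B = {1, 2, 12, 18, 22, 24, 29}

A ∪ B = {1, 2, 12, 18, 22, 24, 29}


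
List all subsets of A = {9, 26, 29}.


|A| = 3, so |P(A)| = 2^3 = 8
Enumerate subsets by cardinality (0 to 3):
∅, {9}, {26}, {29}, {9, 26}, {9, 29}, {26, 29}, {9, 26, 29}

P(A) has 8 subsets: ∅, {9}, {26}, {29}, {9, 26}, {9, 29}, {26, 29}, {9, 26, 29}


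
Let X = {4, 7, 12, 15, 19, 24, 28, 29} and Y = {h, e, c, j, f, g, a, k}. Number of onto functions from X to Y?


n = |X| = 8, k = |Y| = 8. Surjections via inclusion-exclusion:
S(n,k) = Σ(-1)^i × C(k,i) × (k-i)^n, i=0 to k
i=0: (-1)^0×C(8,0)×8^8 = 16777216
i=1: (-1)^1×C(8,1)×7^8 = -46118408
i=2: (-1)^2×C(8,2)×6^8 = 47029248
i=3: (-1)^3×C(8,3)×5^8 = -21875000
i=4: (-1)^4×C(8,4)×4^8 = 4587520
i=5: (-1)^5×C(8,5)×3^8 = -367416
i=6: (-1)^6×C(8,6)×2^8 = 7168
i=7: (-1)^7×C(8,7)×1^8 = -8
i=8: (-1)^8×C(8,8)×0^8 = 0
Total = 40320

Number of surjections = 40320


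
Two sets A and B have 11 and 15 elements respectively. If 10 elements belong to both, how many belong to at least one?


|A ∪ B| = |A| + |B| - |A ∩ B|
= 11 + 15 - 10
= 16

|A ∪ B| = 16


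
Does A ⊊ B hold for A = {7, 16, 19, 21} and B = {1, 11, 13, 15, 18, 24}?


A ⊂ B requires: A ⊆ B AND A ≠ B.
A ⊆ B? No
A ⊄ B, so A is not a proper subset.

No, A is not a proper subset of B


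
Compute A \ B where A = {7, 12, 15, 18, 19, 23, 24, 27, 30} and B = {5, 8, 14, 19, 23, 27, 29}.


A \ B = elements in A but not in B
A = {7, 12, 15, 18, 19, 23, 24, 27, 30}
B = {5, 8, 14, 19, 23, 27, 29}
Remove from A any elements in B
A \ B = {7, 12, 15, 18, 24, 30}

A \ B = {7, 12, 15, 18, 24, 30}


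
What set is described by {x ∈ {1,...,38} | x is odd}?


Checking each candidate:
Condition: odd numbers in {1,...,38}
Result = {1, 3, 5, 7, 9, 11, 13, 15, 17, 19, 21, 23, 25, 27, 29, 31, 33, 35, 37}

{1, 3, 5, 7, 9, 11, 13, 15, 17, 19, 21, 23, 25, 27, 29, 31, 33, 35, 37}


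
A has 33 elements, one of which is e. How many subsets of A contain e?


Subsets of A containing e correspond to subsets of A \ {e}, which has 32 elements.
Count = 2^(n-1) = 2^32
= 4294967296

Number of subsets containing e = 4294967296


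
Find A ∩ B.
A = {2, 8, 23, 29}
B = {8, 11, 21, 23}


A ∩ B = elements in both A and B
A = {2, 8, 23, 29}
B = {8, 11, 21, 23}
A ∩ B = {8, 23}

A ∩ B = {8, 23}


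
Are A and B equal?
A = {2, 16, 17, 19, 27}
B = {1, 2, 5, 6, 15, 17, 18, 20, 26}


Two sets are equal iff they have exactly the same elements.
A = {2, 16, 17, 19, 27}
B = {1, 2, 5, 6, 15, 17, 18, 20, 26}
Differences: {1, 5, 6, 15, 16, 18, 19, 20, 26, 27}
A ≠ B

No, A ≠ B


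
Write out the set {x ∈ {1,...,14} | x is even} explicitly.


Checking each candidate:
Condition: even numbers in {1,...,14}
Result = {2, 4, 6, 8, 10, 12, 14}

{2, 4, 6, 8, 10, 12, 14}


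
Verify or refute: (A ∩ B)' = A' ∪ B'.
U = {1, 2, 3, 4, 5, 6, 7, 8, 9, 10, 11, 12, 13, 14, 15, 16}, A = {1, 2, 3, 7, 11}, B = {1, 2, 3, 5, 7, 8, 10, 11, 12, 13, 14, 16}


LHS: A ∩ B = {1, 2, 3, 7, 11}
(A ∩ B)' = U \ (A ∩ B) = {4, 5, 6, 8, 9, 10, 12, 13, 14, 15, 16}
A' = {4, 5, 6, 8, 9, 10, 12, 13, 14, 15, 16}, B' = {4, 6, 9, 15}
Claimed RHS: A' ∪ B' = {4, 5, 6, 8, 9, 10, 12, 13, 14, 15, 16}
Identity is VALID: LHS = RHS = {4, 5, 6, 8, 9, 10, 12, 13, 14, 15, 16} ✓

Identity is valid. (A ∩ B)' = A' ∪ B' = {4, 5, 6, 8, 9, 10, 12, 13, 14, 15, 16}


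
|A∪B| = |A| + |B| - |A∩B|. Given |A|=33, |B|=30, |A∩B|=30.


|A ∪ B| = |A| + |B| - |A ∩ B|
= 33 + 30 - 30
= 33

|A ∪ B| = 33


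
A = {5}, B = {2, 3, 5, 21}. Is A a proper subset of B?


A ⊂ B requires: A ⊆ B AND A ≠ B.
A ⊆ B? Yes
A = B? No
A ⊂ B: Yes (A is a proper subset of B)

Yes, A ⊂ B


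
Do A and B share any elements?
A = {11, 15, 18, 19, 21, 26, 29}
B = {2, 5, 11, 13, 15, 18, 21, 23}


Disjoint means A ∩ B = ∅.
A ∩ B = {11, 15, 18, 21}
A ∩ B ≠ ∅, so A and B are NOT disjoint.

Yes — A and B share the element(s) of A ∩ B = {11, 15, 18, 21}, so they are not disjoint


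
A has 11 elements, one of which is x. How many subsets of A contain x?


Subsets of A containing x correspond to subsets of A \ {x}, which has 10 elements.
Count = 2^(n-1) = 2^10
= 1024

Number of subsets containing x = 1024


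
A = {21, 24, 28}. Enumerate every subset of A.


|A| = 3, so |P(A)| = 2^3 = 8
Enumerate subsets by cardinality (0 to 3):
∅, {21}, {24}, {28}, {21, 24}, {21, 28}, {24, 28}, {21, 24, 28}

P(A) has 8 subsets: ∅, {21}, {24}, {28}, {21, 24}, {21, 28}, {24, 28}, {21, 24, 28}


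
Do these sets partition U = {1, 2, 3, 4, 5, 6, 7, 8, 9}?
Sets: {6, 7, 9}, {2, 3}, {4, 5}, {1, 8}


A partition requires: (1) non-empty parts, (2) pairwise disjoint, (3) union = U
Parts: {6, 7, 9}, {2, 3}, {4, 5}, {1, 8}
Union of parts: {1, 2, 3, 4, 5, 6, 7, 8, 9}
U = {1, 2, 3, 4, 5, 6, 7, 8, 9}
All non-empty? True
Pairwise disjoint? True
Covers U? True

Yes, valid partition


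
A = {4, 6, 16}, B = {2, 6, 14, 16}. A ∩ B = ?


A ∩ B = elements in both A and B
A = {4, 6, 16}
B = {2, 6, 14, 16}
A ∩ B = {6, 16}

A ∩ B = {6, 16}


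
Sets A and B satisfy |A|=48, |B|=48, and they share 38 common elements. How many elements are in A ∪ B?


|A ∪ B| = |A| + |B| - |A ∩ B|
= 48 + 48 - 38
= 58

|A ∪ B| = 58


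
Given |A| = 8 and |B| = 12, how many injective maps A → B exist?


An injection sends each of |A| = 8 inputs to a distinct output in B.
# injections = |B|·(|B|-1)·…·(|B|-|A|+1) = 12! / (12 - 8)!
= 12 × 11 × 10 × 9 × 8 × 7 × 6 × 5
= 19958400

Number of injections = 19958400


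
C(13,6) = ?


C(n,k) = n! / (k!(n-k)!)
C(13,6) = 13! / (6!7!)
= 1716

C(13,6) = 1716


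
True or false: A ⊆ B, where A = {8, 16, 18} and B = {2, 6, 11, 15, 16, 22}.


A ⊆ B means every element of A is in B.
Elements in A not in B: {8, 18}
So A ⊄ B.

No, A ⊄ B


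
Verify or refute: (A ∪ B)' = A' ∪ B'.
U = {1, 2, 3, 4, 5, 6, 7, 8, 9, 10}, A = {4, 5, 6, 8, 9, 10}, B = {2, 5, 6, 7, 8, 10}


LHS: A ∪ B = {2, 4, 5, 6, 7, 8, 9, 10}
(A ∪ B)' = U \ (A ∪ B) = {1, 3}
A' = {1, 2, 3, 7}, B' = {1, 3, 4, 9}
Claimed RHS: A' ∪ B' = {1, 2, 3, 4, 7, 9}
Identity is INVALID: LHS = {1, 3} but the RHS claimed here equals {1, 2, 3, 4, 7, 9}. The correct form is (A ∪ B)' = A' ∩ B'.

Identity is invalid: (A ∪ B)' = {1, 3} but A' ∪ B' = {1, 2, 3, 4, 7, 9}. The correct De Morgan law is (A ∪ B)' = A' ∩ B'.


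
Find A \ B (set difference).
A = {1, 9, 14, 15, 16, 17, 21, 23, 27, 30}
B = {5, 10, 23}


A \ B = elements in A but not in B
A = {1, 9, 14, 15, 16, 17, 21, 23, 27, 30}
B = {5, 10, 23}
Remove from A any elements in B
A \ B = {1, 9, 14, 15, 16, 17, 21, 27, 30}

A \ B = {1, 9, 14, 15, 16, 17, 21, 27, 30}


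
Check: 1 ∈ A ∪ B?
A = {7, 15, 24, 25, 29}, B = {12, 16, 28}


A = {7, 15, 24, 25, 29}, B = {12, 16, 28}
A ∪ B = all elements in A or B
A ∪ B = {7, 12, 15, 16, 24, 25, 28, 29}
Checking if 1 ∈ A ∪ B
1 is not in A ∪ B → False

1 ∉ A ∪ B


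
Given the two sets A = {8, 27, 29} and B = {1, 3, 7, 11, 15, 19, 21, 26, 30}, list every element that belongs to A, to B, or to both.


A ∪ B = all elements in A or B (or both)
A = {8, 27, 29}
B = {1, 3, 7, 11, 15, 19, 21, 26, 30}
A ∪ B = {1, 3, 7, 8, 11, 15, 19, 21, 26, 27, 29, 30}

A ∪ B = {1, 3, 7, 8, 11, 15, 19, 21, 26, 27, 29, 30}


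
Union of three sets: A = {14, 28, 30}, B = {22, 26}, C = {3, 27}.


A ∪ B = {14, 22, 26, 28, 30}
(A ∪ B) ∪ C = {3, 14, 22, 26, 27, 28, 30}

A ∪ B ∪ C = {3, 14, 22, 26, 27, 28, 30}


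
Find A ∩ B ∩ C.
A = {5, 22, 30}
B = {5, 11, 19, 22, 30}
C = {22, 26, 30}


A ∩ B = {5, 22, 30}
(A ∩ B) ∩ C = {22, 30}

A ∩ B ∩ C = {22, 30}


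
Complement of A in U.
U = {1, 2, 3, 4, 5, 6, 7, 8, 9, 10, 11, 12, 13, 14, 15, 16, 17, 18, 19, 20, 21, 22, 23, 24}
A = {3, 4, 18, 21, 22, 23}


Aᶜ = U \ A = elements in U but not in A
U = {1, 2, 3, 4, 5, 6, 7, 8, 9, 10, 11, 12, 13, 14, 15, 16, 17, 18, 19, 20, 21, 22, 23, 24}
A = {3, 4, 18, 21, 22, 23}
Aᶜ = {1, 2, 5, 6, 7, 8, 9, 10, 11, 12, 13, 14, 15, 16, 17, 19, 20, 24}

Aᶜ = {1, 2, 5, 6, 7, 8, 9, 10, 11, 12, 13, 14, 15, 16, 17, 19, 20, 24}


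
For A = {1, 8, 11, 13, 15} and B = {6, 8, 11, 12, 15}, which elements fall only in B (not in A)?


A = {1, 8, 11, 13, 15}
B = {6, 8, 11, 12, 15}
Region: only in B (not in A)
Elements: {6, 12}

Elements only in B (not in A): {6, 12}


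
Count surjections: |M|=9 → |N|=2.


n = |M| = 9, k = |N| = 2. Surjections via inclusion-exclusion:
S(n,k) = Σ(-1)^i × C(k,i) × (k-i)^n, i=0 to k
i=0: (-1)^0×C(2,0)×2^9 = 512
i=1: (-1)^1×C(2,1)×1^9 = -2
i=2: (-1)^2×C(2,2)×0^9 = 0
Total = 510

Number of surjections = 510


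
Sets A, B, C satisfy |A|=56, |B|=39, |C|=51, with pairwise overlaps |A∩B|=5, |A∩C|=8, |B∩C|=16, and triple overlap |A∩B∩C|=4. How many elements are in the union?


|A∪B∪C| = |A|+|B|+|C| - |A∩B|-|A∩C|-|B∩C| + |A∩B∩C|
= 56+39+51 - 5-8-16 + 4
= 146 - 29 + 4
= 121

|A ∪ B ∪ C| = 121


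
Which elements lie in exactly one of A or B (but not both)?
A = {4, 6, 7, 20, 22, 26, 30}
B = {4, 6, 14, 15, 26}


A △ B = (A \ B) ∪ (B \ A) = elements in exactly one of A or B
A \ B = {7, 20, 22, 30}
B \ A = {14, 15}
A △ B = {7, 14, 15, 20, 22, 30}

A △ B = {7, 14, 15, 20, 22, 30}


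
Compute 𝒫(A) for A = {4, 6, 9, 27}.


|A| = 4, so |P(A)| = 2^4 = 16
Enumerate subsets by cardinality (0 to 4):
∅, {4}, {6}, {9}, {27}, {4, 6}, {4, 9}, {4, 27}, {6, 9}, {6, 27}, {9, 27}, {4, 6, 9}, {4, 6, 27}, {4, 9, 27}, {6, 9, 27}, {4, 6, 9, 27}

P(A) has 16 subsets: ∅, {4}, {6}, {9}, {27}, {4, 6}, {4, 9}, {4, 27}, {6, 9}, {6, 27}, {9, 27}, {4, 6, 9}, {4, 6, 27}, {4, 9, 27}, {6, 9, 27}, {4, 6, 9, 27}


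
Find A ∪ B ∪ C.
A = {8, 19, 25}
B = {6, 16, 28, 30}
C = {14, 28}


A ∪ B = {6, 8, 16, 19, 25, 28, 30}
(A ∪ B) ∪ C = {6, 8, 14, 16, 19, 25, 28, 30}

A ∪ B ∪ C = {6, 8, 14, 16, 19, 25, 28, 30}


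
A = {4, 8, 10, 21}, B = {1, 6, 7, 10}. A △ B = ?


A △ B = (A \ B) ∪ (B \ A) = elements in exactly one of A or B
A \ B = {4, 8, 21}
B \ A = {1, 6, 7}
A △ B = {1, 4, 6, 7, 8, 21}

A △ B = {1, 4, 6, 7, 8, 21}


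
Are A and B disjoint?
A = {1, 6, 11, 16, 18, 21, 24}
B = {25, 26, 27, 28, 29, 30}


Disjoint means A ∩ B = ∅.
A ∩ B = ∅
A ∩ B = ∅, so A and B are disjoint.

Yes, A and B are disjoint


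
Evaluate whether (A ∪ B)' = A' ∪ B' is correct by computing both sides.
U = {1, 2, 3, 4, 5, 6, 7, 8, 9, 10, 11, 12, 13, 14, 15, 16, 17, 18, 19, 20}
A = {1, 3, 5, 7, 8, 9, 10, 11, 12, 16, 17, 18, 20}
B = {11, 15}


LHS: A ∪ B = {1, 3, 5, 7, 8, 9, 10, 11, 12, 15, 16, 17, 18, 20}
(A ∪ B)' = U \ (A ∪ B) = {2, 4, 6, 13, 14, 19}
A' = {2, 4, 6, 13, 14, 15, 19}, B' = {1, 2, 3, 4, 5, 6, 7, 8, 9, 10, 12, 13, 14, 16, 17, 18, 19, 20}
Claimed RHS: A' ∪ B' = {1, 2, 3, 4, 5, 6, 7, 8, 9, 10, 12, 13, 14, 15, 16, 17, 18, 19, 20}
Identity is INVALID: LHS = {2, 4, 6, 13, 14, 19} but the RHS claimed here equals {1, 2, 3, 4, 5, 6, 7, 8, 9, 10, 12, 13, 14, 15, 16, 17, 18, 19, 20}. The correct form is (A ∪ B)' = A' ∩ B'.

Identity is invalid: (A ∪ B)' = {2, 4, 6, 13, 14, 19} but A' ∪ B' = {1, 2, 3, 4, 5, 6, 7, 8, 9, 10, 12, 13, 14, 15, 16, 17, 18, 19, 20}. The correct De Morgan law is (A ∪ B)' = A' ∩ B'.


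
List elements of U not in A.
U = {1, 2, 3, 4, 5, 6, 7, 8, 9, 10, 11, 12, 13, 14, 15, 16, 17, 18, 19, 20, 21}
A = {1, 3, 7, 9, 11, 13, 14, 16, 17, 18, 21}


Aᶜ = U \ A = elements in U but not in A
U = {1, 2, 3, 4, 5, 6, 7, 8, 9, 10, 11, 12, 13, 14, 15, 16, 17, 18, 19, 20, 21}
A = {1, 3, 7, 9, 11, 13, 14, 16, 17, 18, 21}
Aᶜ = {2, 4, 5, 6, 8, 10, 12, 15, 19, 20}

Aᶜ = {2, 4, 5, 6, 8, 10, 12, 15, 19, 20}


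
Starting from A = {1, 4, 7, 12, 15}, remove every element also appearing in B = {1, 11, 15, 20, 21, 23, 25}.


A \ B = elements in A but not in B
A = {1, 4, 7, 12, 15}
B = {1, 11, 15, 20, 21, 23, 25}
Remove from A any elements in B
A \ B = {4, 7, 12}

A \ B = {4, 7, 12}
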